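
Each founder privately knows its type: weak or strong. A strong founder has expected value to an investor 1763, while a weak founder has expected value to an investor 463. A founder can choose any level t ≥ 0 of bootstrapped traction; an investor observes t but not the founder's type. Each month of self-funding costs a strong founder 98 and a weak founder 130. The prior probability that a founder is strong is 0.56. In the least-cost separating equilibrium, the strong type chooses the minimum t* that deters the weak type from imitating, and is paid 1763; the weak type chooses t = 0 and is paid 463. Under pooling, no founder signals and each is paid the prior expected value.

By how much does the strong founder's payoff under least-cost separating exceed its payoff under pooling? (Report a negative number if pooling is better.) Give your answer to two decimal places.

-408.00

Least-cost separating signal: t* solves 463 = 1763 − 130·t*, so t* = (1763 − 463)/130 = 10.
Strong type's separating payoff: 1763 − 98 × t* = 1763 − 98 × (1763 − 463)/130 = 1763 − 127400/130 = 783.
Pooling payoff: 0.56 × 1763 + 0.44 × 463 = 1191.
Difference: 783 − 1191 = -408.00.
The strong type would prefer the pooling outcome.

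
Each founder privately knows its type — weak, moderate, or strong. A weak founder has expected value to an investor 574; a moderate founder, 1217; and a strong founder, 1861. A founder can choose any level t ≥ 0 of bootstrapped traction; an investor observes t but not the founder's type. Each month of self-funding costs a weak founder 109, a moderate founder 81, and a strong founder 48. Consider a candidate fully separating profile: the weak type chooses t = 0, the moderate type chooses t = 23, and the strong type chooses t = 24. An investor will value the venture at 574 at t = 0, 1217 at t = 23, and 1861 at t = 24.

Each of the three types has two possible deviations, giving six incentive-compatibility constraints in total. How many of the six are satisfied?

4

Moderate (own payoff 1217 − 81×23 = -646): to t=0 gives 574 → profitable ✗; to t=24 gives 1861 − 81×24 = -83 → profitable ✗.
Strong (own payoff 1861 − 48×24 = 709): to t=0 gives 574 → no gain ✓; to t=23 gives 1217 − 48×23 = 113 → no gain ✓.
Weak (own payoff 574): to t=23 gives 1217 − 109×23 = -1290 → no gain ✓; to t=24 gives 1861 − 109×24 = -755 → no gain ✓.
4 of the 6 constraints hold; not an equilibrium.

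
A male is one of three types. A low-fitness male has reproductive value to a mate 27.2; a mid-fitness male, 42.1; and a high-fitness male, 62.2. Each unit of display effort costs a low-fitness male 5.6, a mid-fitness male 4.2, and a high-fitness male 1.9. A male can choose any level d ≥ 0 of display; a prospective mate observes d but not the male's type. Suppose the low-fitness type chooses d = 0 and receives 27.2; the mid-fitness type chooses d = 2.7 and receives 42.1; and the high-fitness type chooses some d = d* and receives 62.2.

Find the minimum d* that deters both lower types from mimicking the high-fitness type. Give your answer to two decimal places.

Mid-fitness type (on-path payoff 42.1 − 4.2×2.7 = 30.76) won't mimic when 30.76 ≥ 62.2 − 4.2·d*, i.e. d* ≥ 7.49.
Low-fitness type (on-path payoff 27.2) won't mimic when 27.2 ≥ 62.2 − 5.6·d*, i.e. d* ≥ 6.25.
Both must hold, so d* = max(6.25, 7.49) = 7.49. The mid-fitness type's constraint binds.

7.49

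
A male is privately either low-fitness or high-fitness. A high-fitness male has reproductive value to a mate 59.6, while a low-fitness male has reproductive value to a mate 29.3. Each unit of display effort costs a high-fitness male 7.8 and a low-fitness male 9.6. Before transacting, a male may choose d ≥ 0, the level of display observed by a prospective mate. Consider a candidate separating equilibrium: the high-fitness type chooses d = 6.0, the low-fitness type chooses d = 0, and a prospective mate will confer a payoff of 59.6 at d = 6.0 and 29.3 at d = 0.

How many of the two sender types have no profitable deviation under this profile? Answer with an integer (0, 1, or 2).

1

Low-fitness type: stay at 0 → 29.3; mimic → 59.6 − 9.6 × 6.0 = 2. IC holds (29.3 ≥ 2).
High-fitness type: signal → 59.6 − 7.8 × 6.0 = 12.8; deviate to 0 → 29.3. IC fails (12.8 < 29.3).
1 of 2 constraints hold, so this profile is not an equilibrium.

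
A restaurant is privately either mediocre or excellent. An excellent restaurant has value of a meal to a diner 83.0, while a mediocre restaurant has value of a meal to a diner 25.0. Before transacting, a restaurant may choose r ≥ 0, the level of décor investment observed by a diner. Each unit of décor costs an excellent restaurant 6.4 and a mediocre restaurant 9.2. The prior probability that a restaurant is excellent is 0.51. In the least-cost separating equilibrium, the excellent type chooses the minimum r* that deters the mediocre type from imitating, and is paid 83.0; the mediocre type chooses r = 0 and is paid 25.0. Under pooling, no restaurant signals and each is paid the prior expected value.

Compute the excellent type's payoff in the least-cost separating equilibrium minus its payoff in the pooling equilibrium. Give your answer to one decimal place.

-11.9

Least-cost separating signal: r* solves 25.0 = 83.0 − 9.2·r*, so r* = (83.0 − 25.0)/9.2 ≈ 6.3043.
Excellent type's separating payoff: 83.0 − 6.4 × r* = 83.0 − 6.4 × (83.0 − 25.0)/9.2 = 83.0 − 371.2/9.2 ≈ 42.652.
Pooling payoff: 0.51 × 83.0 + 0.49 × 25.0 = 54.58.
Difference: 42.652 − 54.58 = -11.928, i.e. -11.9 to one decimal place.
The excellent type would prefer the pooling outcome.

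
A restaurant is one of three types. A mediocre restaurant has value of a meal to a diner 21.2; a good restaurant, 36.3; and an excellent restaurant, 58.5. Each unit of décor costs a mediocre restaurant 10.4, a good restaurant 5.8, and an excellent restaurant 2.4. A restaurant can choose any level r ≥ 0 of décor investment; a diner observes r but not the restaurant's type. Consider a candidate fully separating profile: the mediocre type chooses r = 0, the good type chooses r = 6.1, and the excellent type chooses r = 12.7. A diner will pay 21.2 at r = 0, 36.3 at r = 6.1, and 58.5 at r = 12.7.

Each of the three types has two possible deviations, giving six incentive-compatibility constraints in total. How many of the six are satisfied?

Excellent (own payoff 58.5 − 2.4×12.7 = 28.02): to r=0 gives 21.2 → no gain ✓; to r=6.1 gives 36.3 − 2.4×6.1 = 21.66 → no gain ✓.
Mediocre (own payoff 21.2): to r=6.1 gives 36.3 − 10.4×6.1 = -27.14 → no gain ✓; to r=12.7 gives 58.5 − 10.4×12.7 = -73.58 → no gain ✓.
Good (own payoff 36.3 − 5.8×6.1 = 0.92): to r=0 gives 21.2 → profitable ✗; to r=12.7 gives 58.5 − 5.8×12.7 = -15.16 → no gain ✓.
5 of the 6 constraints hold; not an equilibrium.

5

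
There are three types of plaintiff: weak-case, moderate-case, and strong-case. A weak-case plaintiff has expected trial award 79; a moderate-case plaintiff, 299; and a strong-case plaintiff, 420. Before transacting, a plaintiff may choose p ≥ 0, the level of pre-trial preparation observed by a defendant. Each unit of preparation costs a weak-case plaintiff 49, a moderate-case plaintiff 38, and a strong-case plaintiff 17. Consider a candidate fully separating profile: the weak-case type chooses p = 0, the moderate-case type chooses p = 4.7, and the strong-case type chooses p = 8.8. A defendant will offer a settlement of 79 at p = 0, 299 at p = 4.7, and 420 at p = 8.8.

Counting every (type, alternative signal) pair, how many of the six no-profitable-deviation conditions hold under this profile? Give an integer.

Strong-case (own payoff 420 − 17×8.8 = 270.4): to p=0 gives 79 → no gain ✓; to p=4.7 gives 299 − 17×4.7 = 219.1 → no gain ✓.
Weak-case (own payoff 79): to p=4.7 gives 299 − 49×4.7 = 68.7 → no gain ✓; to p=8.8 gives 420 − 49×8.8 = -11.2 → no gain ✓.
Moderate-case (own payoff 299 − 38×4.7 = 120.4): to p=0 gives 79 → no gain ✓; to p=8.8 gives 420 − 38×8.8 = 85.6 → no gain ✓.
6 of the 6 constraints hold; this profile is a separating equilibrium.

6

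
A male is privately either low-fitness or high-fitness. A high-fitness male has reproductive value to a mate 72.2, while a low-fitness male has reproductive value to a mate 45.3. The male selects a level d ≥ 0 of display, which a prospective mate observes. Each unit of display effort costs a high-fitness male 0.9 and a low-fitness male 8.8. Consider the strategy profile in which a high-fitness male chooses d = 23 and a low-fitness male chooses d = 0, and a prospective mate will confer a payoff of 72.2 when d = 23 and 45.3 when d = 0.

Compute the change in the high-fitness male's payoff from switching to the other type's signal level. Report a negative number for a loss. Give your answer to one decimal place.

-6.2

Playing d = 23 the high-fitness male receives 72.2 − 0.9 × 23 = 51.5.
Deviating to d = 0 yields 45.3 instead.
Gain from deviating: 45.3 − 51.5 = -6.2.
The gain is negative, so the high-fitness type's incentive-compatibility constraint is satisfied.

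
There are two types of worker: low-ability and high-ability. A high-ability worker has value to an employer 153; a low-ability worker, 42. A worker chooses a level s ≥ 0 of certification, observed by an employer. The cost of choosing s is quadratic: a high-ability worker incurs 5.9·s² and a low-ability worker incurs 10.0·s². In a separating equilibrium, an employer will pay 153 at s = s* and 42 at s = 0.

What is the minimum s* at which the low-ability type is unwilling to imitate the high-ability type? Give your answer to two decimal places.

3.33

The low-ability type at s = 0 receives 42; imitating at s* yields 153 − 10.0·s*².
Indifference: 42 = 153 − 10.0·s*², so s*² = (153 − 42) / 10.0 = 11.1.
s* = √11.1 ≈ 3.33.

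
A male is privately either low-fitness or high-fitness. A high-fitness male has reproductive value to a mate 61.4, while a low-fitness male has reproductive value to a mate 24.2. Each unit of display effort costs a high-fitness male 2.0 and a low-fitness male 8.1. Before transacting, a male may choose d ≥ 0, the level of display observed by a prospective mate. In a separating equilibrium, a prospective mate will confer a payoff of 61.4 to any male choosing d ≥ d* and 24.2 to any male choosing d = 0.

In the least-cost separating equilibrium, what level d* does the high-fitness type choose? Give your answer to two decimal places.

A low-fitness male choosing d = 0 receives 24.2.
Imitating at d* instead would pay 61.4 at cost 8.1·d*, netting 61.4 − 8.1·d*.
Indifference: 24.2 = 61.4 − 8.1·d*, so d* = (61.4 − 24.2) / 8.1 ≈ 4.59.
This is the low-fitness type's binding incentive-compatibility constraint; any d ≥ 4.59 sustains separation on that side.

4.59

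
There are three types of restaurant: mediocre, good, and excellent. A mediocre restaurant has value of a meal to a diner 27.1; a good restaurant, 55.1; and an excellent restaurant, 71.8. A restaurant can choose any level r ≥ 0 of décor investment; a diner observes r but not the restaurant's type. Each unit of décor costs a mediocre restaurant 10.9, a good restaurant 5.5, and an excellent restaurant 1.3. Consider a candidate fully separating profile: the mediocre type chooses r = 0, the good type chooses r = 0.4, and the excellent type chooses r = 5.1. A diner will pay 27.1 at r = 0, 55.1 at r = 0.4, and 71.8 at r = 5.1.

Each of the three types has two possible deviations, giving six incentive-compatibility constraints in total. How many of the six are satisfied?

5

Excellent (own payoff 71.8 − 1.3×5.1 = 65.17): to r=0 gives 27.1 → no gain ✓; to r=0.4 gives 55.1 − 1.3×0.4 = 54.58 → no gain ✓.
Good (own payoff 55.1 − 5.5×0.4 = 52.9): to r=0 gives 27.1 → no gain ✓; to r=5.1 gives 71.8 − 5.5×5.1 = 43.75 → no gain ✓.
Mediocre (own payoff 27.1): to r=0.4 gives 55.1 − 10.9×0.4 = 50.74 → profitable ✗; to r=5.1 gives 71.8 − 10.9×5.1 = 16.21 → no gain ✓.
5 of the 6 constraints hold; not an equilibrium.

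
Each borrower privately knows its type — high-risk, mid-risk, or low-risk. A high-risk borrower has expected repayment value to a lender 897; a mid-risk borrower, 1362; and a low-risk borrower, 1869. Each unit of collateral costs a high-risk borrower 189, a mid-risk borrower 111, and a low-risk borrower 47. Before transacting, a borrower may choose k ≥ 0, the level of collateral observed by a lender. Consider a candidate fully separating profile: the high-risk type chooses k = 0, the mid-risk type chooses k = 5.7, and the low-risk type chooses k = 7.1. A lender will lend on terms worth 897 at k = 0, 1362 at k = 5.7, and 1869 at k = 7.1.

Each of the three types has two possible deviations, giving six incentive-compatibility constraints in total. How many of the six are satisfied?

High-risk (own payoff 897): to k=5.7 gives 1362 − 189×5.7 = 284.7 → no gain ✓; to k=7.1 gives 1869 − 189×7.1 = 527.1 → no gain ✓.
Low-risk (own payoff 1869 − 47×7.1 = 1535.3): to k=0 gives 897 → no gain ✓; to k=5.7 gives 1362 − 47×5.7 = 1094.1 → no gain ✓.
Mid-risk (own payoff 1362 − 111×5.7 = 729.3): to k=0 gives 897 → profitable ✗; to k=7.1 gives 1869 − 111×7.1 = 1080.9 → profitable ✗.
4 of the 6 constraints hold; not an equilibrium.

4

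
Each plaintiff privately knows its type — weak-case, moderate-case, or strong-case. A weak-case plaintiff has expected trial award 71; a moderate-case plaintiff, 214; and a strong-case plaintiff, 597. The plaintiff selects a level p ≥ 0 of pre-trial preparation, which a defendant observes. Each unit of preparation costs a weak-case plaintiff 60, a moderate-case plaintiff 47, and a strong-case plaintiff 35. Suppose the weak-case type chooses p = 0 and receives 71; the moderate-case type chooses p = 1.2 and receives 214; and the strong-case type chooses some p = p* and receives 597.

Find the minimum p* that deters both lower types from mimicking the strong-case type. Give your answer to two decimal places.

Moderate-case type (on-path payoff 214 − 47×1.2 = 157.6) won't mimic when 157.6 ≥ 597 − 47·p*, i.e. p* ≥ 9.35.
Weak-case type (on-path payoff 71) won't mimic when 71 ≥ 597 − 60·p*, i.e. p* ≥ 8.77.
Both must hold, so p* = max(8.77, 9.35) = 9.35. The moderate-case type's constraint binds.

9.35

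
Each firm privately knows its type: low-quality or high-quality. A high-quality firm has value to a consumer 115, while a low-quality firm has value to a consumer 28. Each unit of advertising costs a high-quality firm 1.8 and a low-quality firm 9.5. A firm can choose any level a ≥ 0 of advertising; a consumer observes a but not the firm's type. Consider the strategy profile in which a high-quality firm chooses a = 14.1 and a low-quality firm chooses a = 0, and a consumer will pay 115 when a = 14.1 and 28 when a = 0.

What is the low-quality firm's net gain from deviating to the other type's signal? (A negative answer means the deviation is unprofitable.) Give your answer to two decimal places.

Playing a = 0 the low-quality firm receives 28.
Deviating to a = 14.1 brings payment 115 at cost 9.5 × 14.1 = 133.95, netting -18.95.
Gain from deviating: -18.95 − 28 = -46.95.
The gain is negative, so the low-quality type's incentive-compatibility constraint is satisfied.

-46.95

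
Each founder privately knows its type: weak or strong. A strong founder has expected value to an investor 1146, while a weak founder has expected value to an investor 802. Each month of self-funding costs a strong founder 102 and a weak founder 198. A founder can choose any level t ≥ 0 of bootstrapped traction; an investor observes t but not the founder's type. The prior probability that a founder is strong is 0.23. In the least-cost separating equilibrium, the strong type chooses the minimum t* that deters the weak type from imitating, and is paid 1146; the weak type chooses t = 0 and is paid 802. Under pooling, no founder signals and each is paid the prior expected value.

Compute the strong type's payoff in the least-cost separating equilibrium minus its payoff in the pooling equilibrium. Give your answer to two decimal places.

Least-cost separating signal: t* solves 802 = 1146 − 198·t*, so t* = (1146 − 802)/198 ≈ 1.7374.
Strong type's separating payoff: 1146 − 102 × t* = 1146 − 102 × (1146 − 802)/198 = 1146 − 35088/198 ≈ 968.7879.
Pooling payoff: 0.23 × 1146 + 0.77 × 802 = 881.12.
Difference: 968.7879 − 881.12 = 87.6679, i.e. 87.67 to two decimal places.
The strong type prefers to separate.

87.67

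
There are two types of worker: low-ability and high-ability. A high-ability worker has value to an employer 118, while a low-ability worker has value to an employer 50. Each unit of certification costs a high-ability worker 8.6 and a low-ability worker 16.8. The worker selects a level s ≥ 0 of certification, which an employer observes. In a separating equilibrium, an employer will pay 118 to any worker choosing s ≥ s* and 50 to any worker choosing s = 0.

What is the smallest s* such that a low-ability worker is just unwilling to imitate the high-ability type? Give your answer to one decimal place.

4.0

A low-ability worker choosing s = 0 receives 50.
Imitating at s* instead would pay 118 at cost 16.8·s*, netting 118 − 16.8·s*.
Indifference: 50 = 118 − 16.8·s*, so s* = (118 − 50) / 16.8 ≈ 4.0.
At s* the low-ability type's incentive constraint just binds; the high-ability type strictly prefers s* since its per-unit cost is lower.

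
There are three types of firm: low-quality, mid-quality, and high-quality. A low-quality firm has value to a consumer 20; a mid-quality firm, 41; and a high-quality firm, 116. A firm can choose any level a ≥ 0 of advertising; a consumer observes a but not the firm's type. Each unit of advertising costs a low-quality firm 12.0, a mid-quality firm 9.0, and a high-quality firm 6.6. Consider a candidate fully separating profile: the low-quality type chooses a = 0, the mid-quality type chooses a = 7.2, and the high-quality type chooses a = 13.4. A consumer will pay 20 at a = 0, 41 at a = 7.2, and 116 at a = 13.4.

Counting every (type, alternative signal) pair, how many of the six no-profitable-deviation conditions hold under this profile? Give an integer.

4

High-quality (own payoff 116 − 6.6×13.4 = 27.56): to a=0 gives 20 → no gain ✓; to a=7.2 gives 41 − 6.6×7.2 = -6.52 → no gain ✓.
Low-quality (own payoff 20): to a=7.2 gives 41 − 12.0×7.2 = -45.4 → no gain ✓; to a=13.4 gives 116 − 12.0×13.4 = -44.8 → no gain ✓.
Mid-quality (own payoff 41 − 9.0×7.2 = -23.8): to a=0 gives 20 → profitable ✗; to a=13.4 gives 116 − 9.0×13.4 = -4.6 → profitable ✗.
4 of the 6 constraints hold; not an equilibrium.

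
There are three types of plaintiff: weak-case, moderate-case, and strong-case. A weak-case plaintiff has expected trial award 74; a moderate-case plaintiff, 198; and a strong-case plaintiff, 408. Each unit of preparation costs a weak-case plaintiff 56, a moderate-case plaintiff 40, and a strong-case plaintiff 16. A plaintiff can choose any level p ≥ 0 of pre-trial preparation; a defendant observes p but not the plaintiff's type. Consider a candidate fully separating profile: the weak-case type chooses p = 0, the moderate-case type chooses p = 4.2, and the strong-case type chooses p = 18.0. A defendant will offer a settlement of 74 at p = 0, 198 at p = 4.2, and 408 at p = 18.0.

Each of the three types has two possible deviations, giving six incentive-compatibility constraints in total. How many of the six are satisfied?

4

Weak-case (own payoff 74): to p=4.2 gives 198 − 56×4.2 = -37.2 → no gain ✓; to p=18.0 gives 408 − 56×18.0 = -600 → no gain ✓.
Strong-case (own payoff 408 − 16×18.0 = 120): to p=0 gives 74 → no gain ✓; to p=4.2 gives 198 − 16×4.2 = 130.8 → profitable ✗.
Moderate-case (own payoff 198 − 40×4.2 = 30): to p=0 gives 74 → profitable ✗; to p=18.0 gives 408 − 40×18.0 = -312 → no gain ✓.
4 of the 6 constraints hold; not an equilibrium.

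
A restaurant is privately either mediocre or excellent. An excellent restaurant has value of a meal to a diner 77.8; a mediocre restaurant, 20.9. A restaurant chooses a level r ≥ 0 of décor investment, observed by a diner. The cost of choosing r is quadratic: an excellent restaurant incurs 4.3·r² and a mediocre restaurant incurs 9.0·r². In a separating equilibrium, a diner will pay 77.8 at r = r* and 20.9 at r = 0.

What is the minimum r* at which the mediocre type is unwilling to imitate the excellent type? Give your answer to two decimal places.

The mediocre type at r = 0 receives 20.9; imitating at r* yields 77.8 − 9.0·r*².
Indifference: 20.9 = 77.8 − 9.0·r*², so r*² = (77.8 − 20.9) / 9.0 ≈ 6.3222.
r* = √6.3222 ≈ 2.51.

2.51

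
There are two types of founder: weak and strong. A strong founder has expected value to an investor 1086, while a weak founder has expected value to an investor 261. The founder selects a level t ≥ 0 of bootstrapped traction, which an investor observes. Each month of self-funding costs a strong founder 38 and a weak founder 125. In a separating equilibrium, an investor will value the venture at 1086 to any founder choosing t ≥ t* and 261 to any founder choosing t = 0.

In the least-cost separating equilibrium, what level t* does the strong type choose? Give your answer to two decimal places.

A weak founder choosing t = 0 receives 261.
Imitating at t* instead would pay 1086 at cost 125·t*, netting 1086 − 125·t*.
Indifference: 261 = 1086 − 125·t*, so t* = (1086 − 261) / 125 = 6.60.
This is the weak type's binding incentive-compatibility constraint; any t ≥ 6.60 sustains separation on that side.

6.60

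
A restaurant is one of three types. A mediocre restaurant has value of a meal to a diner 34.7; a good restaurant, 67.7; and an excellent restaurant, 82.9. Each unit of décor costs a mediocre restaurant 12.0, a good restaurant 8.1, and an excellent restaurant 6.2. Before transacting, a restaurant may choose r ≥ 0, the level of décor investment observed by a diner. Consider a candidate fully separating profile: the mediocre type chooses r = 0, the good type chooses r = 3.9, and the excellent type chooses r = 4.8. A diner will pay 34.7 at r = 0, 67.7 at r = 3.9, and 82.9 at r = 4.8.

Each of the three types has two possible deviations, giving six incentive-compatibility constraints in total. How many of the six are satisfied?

5

Excellent (own payoff 82.9 − 6.2×4.8 = 53.14): to r=0 gives 34.7 → no gain ✓; to r=3.9 gives 67.7 − 6.2×3.9 = 43.52 → no gain ✓.
Mediocre (own payoff 34.7): to r=3.9 gives 67.7 − 12.0×3.9 = 20.9 → no gain ✓; to r=4.8 gives 82.9 − 12.0×4.8 = 25.3 → no gain ✓.
Good (own payoff 67.7 − 8.1×3.9 = 36.11): to r=0 gives 34.7 → no gain ✓; to r=4.8 gives 82.9 − 8.1×4.8 = 44.02 → profitable ✗.
5 of the 6 constraints hold; not an equilibrium.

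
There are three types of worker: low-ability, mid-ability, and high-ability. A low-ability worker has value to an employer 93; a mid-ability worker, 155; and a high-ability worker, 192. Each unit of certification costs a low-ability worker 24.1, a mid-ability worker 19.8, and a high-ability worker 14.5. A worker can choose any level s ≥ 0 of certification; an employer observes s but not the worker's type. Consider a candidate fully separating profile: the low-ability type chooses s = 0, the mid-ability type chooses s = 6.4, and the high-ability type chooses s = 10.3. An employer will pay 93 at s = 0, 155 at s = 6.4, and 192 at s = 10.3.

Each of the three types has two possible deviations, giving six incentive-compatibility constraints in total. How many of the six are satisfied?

Mid-ability (own payoff 155 − 19.8×6.4 = 28.28): to s=0 gives 93 → profitable ✗; to s=10.3 gives 192 − 19.8×10.3 = -11.94 → no gain ✓.
Low-ability (own payoff 93): to s=6.4 gives 155 − 24.1×6.4 = 0.76 → no gain ✓; to s=10.3 gives 192 − 24.1×10.3 = -56.23 → no gain ✓.
High-ability (own payoff 192 − 14.5×10.3 = 42.65): to s=0 gives 93 → profitable ✗; to s=6.4 gives 155 − 14.5×6.4 = 62.2 → profitable ✗.
3 of the 6 constraints hold; not an equilibrium.

3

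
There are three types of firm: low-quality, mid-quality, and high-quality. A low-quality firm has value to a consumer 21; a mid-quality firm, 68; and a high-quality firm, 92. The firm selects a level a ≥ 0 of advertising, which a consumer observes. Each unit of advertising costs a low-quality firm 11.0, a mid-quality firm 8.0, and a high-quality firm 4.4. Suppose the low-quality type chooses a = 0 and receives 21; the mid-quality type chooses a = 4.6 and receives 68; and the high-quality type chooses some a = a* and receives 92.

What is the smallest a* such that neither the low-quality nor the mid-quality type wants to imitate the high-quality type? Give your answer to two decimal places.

7.60

Low-quality type (on-path payoff 21) won't mimic when 21 ≥ 92 − 11.0·a*, i.e. a* ≥ 6.45.
Mid-quality type (on-path payoff 68 − 8.0×4.6 = 31.2) won't mimic when 31.2 ≥ 92 − 8.0·a*, i.e. a* ≥ 7.60.
Both must hold, so a* = max(6.45, 7.60) = 7.60. The mid-quality type's constraint binds.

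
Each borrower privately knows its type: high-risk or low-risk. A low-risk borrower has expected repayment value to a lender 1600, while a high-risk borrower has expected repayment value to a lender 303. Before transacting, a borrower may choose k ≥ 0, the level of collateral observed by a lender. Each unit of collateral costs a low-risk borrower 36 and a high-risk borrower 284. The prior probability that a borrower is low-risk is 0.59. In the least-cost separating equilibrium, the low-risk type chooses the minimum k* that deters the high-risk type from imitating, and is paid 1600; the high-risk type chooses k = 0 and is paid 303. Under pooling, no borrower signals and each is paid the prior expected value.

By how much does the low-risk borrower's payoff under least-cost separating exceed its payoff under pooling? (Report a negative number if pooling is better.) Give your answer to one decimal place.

Least-cost separating signal: k* solves 303 = 1600 − 284·k*, so k* = (1600 − 303)/284 ≈ 4.5669.
Low-risk type's separating payoff: 1600 − 36 × k* = 1600 − 36 × (1600 − 303)/284 = 1600 − 46692/284 ≈ 1435.592.
Pooling payoff: 0.59 × 1600 + 0.41 × 303 = 1068.23.
Difference: 1435.592 − 1068.23 = 367.362, i.e. 367.4 to one decimal place.
The low-risk type prefers to separate.

367.4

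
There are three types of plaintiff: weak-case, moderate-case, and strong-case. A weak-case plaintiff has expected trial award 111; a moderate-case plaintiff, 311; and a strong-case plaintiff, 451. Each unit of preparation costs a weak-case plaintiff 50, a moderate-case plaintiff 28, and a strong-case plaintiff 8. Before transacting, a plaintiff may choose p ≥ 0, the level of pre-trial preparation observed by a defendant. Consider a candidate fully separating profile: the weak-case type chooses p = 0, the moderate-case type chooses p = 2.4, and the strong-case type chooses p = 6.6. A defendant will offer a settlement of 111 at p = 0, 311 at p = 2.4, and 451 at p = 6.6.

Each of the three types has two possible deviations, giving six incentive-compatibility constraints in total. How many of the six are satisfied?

3

Strong-case (own payoff 451 − 8×6.6 = 398.2): to p=0 gives 111 → no gain ✓; to p=2.4 gives 311 − 8×2.4 = 291.8 → no gain ✓.
Moderate-case (own payoff 311 − 28×2.4 = 243.8): to p=0 gives 111 → no gain ✓; to p=6.6 gives 451 − 28×6.6 = 266.2 → profitable ✗.
Weak-case (own payoff 111): to p=2.4 gives 311 − 50×2.4 = 191 → profitable ✗; to p=6.6 gives 451 − 50×6.6 = 121 → profitable ✗.
3 of the 6 constraints hold; not an equilibrium.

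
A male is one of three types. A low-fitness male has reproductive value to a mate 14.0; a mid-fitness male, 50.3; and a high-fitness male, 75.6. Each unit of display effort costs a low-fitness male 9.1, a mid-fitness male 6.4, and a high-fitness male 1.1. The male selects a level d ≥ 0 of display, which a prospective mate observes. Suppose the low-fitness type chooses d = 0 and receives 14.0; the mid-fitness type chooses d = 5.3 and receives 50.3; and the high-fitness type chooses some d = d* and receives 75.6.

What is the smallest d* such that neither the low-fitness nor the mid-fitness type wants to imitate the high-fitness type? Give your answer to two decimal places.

9.25

Low-fitness type (on-path payoff 14.0) won't mimic when 14.0 ≥ 75.6 − 9.1·d*, i.e. d* ≥ 6.77.
Mid-fitness type (on-path payoff 50.3 − 6.4×5.3 = 16.38) won't mimic when 16.38 ≥ 75.6 − 6.4·d*, i.e. d* ≥ 9.25.
Both must hold, so d* = max(6.77, 9.25) = 9.25. The mid-fitness type's constraint binds.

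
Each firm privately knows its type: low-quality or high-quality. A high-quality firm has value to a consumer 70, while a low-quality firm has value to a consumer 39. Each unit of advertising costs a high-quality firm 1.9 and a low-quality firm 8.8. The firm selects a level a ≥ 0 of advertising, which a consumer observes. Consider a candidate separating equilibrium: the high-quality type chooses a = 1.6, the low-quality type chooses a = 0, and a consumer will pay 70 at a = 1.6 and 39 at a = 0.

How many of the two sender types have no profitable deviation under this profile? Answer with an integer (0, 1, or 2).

Low-quality type: stay at 0 → 39; mimic → 70 − 8.8 × 1.6 = 55.92. IC fails (39 < 55.92).
High-quality type: signal → 70 − 1.9 × 1.6 = 66.96; deviate to 0 → 39. IC holds (66.96 ≥ 39).
1 of 2 constraints hold, so this profile is not an equilibrium.

1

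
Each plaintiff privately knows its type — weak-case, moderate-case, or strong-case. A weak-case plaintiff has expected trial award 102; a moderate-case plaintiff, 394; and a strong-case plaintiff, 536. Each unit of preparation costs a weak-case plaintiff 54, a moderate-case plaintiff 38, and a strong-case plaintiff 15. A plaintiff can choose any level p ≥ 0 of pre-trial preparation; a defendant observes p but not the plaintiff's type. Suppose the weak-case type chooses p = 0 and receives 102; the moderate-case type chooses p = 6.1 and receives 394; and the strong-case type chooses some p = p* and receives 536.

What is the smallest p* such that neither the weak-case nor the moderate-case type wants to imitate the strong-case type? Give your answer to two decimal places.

9.84

Moderate-case type (on-path payoff 394 − 38×6.1 = 162.2) won't mimic when 162.2 ≥ 536 − 38·p*, i.e. p* ≥ 9.84.
Weak-case type (on-path payoff 102) won't mimic when 102 ≥ 536 − 54·p*, i.e. p* ≥ 8.04.
Both must hold, so p* = max(8.04, 9.84) = 9.84. The moderate-case type's constraint binds.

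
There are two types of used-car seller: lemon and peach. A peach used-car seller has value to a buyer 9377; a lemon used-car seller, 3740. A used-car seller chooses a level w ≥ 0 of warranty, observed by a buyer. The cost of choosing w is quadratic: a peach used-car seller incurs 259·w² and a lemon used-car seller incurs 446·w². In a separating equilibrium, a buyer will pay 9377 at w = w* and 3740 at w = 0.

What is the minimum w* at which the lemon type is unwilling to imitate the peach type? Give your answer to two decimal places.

3.56

The lemon type at w = 0 receives 3740; imitating at w* yields 9377 − 446·w*².
Indifference: 3740 = 9377 − 446·w*², so w*² = (9377 − 3740) / 446 ≈ 12.6390.
w* = √12.6390 ≈ 3.56.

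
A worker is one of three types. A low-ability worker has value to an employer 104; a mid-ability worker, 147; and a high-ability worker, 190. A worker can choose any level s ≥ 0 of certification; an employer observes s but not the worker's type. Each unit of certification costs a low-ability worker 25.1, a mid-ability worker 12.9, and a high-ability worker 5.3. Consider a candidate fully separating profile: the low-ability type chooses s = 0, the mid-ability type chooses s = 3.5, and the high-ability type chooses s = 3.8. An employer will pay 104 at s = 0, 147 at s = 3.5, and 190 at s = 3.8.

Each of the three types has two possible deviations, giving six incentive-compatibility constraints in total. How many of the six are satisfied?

4

High-ability (own payoff 190 − 5.3×3.8 = 169.86): to s=0 gives 104 → no gain ✓; to s=3.5 gives 147 − 5.3×3.5 = 128.45 → no gain ✓.
Mid-ability (own payoff 147 − 12.9×3.5 = 101.85): to s=0 gives 104 → profitable ✗; to s=3.8 gives 190 − 12.9×3.8 = 140.98 → profitable ✗.
Low-ability (own payoff 104): to s=3.5 gives 147 − 25.1×3.5 = 59.15 → no gain ✓; to s=3.8 gives 190 − 25.1×3.8 = 94.62 → no gain ✓.
4 of the 6 constraints hold; not an equilibrium.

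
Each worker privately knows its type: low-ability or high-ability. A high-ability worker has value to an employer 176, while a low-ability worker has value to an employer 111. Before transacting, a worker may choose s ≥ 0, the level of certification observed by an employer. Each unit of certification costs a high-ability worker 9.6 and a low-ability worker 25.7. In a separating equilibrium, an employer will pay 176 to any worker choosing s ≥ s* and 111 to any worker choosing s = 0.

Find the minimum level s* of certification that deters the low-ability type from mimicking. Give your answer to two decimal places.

A low-ability worker choosing s = 0 receives 111.
Imitating at s* instead would pay 176 at cost 25.7·s*, netting 176 − 25.7·s*.
Indifference: 111 = 176 − 25.7·s*, so s* = (176 − 111) / 25.7 ≈ 2.53.
At s* the low-ability type's incentive constraint just binds; the high-ability type strictly prefers s* since its per-unit cost is lower.

2.53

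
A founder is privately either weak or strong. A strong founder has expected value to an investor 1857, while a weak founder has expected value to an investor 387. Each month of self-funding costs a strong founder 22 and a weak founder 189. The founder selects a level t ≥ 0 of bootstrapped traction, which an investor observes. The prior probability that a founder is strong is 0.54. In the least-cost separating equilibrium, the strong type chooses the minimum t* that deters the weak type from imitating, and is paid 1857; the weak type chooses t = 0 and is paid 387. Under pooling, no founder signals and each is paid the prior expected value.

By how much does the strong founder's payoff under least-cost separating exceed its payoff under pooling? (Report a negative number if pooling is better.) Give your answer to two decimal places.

Least-cost separating signal: t* solves 387 = 1857 − 189·t*, so t* = (1857 − 387)/189 ≈ 7.7778.
Strong type's separating payoff: 1857 − 22 × t* = 1857 − 22 × (1857 − 387)/189 = 1857 − 32340/189 ≈ 1685.8889.
Pooling payoff: 0.54 × 1857 + 0.46 × 387 = 1180.8.
Difference: 1685.8889 − 1180.8 = 505.0889, i.e. 505.09 to two decimal places.
The strong type prefers to separate.

505.09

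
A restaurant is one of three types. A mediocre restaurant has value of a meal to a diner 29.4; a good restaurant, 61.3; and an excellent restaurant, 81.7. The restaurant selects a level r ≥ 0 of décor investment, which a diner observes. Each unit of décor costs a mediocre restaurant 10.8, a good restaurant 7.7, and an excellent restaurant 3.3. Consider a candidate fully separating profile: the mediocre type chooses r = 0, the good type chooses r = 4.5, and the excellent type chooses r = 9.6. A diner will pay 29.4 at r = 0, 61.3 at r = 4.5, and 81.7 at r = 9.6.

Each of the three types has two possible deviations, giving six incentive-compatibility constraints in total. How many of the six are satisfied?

Good (own payoff 61.3 − 7.7×4.5 = 26.65): to r=0 gives 29.4 → profitable ✗; to r=9.6 gives 81.7 − 7.7×9.6 = 7.78 → no gain ✓.
Mediocre (own payoff 29.4): to r=4.5 gives 61.3 − 10.8×4.5 = 12.7 → no gain ✓; to r=9.6 gives 81.7 − 10.8×9.6 = -21.98 → no gain ✓.
Excellent (own payoff 81.7 − 3.3×9.6 = 50.02): to r=0 gives 29.4 → no gain ✓; to r=4.5 gives 61.3 − 3.3×4.5 = 46.45 → no gain ✓.
5 of the 6 constraints hold; not an equilibrium.

5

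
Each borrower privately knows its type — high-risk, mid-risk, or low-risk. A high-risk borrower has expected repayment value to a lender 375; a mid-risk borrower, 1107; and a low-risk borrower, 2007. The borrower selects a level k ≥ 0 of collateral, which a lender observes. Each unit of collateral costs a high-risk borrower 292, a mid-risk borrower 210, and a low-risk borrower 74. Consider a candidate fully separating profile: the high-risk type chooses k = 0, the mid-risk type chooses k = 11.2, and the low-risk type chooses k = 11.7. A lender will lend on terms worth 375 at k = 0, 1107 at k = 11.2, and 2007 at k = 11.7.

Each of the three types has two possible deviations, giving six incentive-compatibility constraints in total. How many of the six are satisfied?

4

Low-risk (own payoff 2007 − 74×11.7 = 1141.2): to k=0 gives 375 → no gain ✓; to k=11.2 gives 1107 − 74×11.2 = 278.2 → no gain ✓.
High-risk (own payoff 375): to k=11.2 gives 1107 − 292×11.2 = -2163.4 → no gain ✓; to k=11.7 gives 2007 − 292×11.7 = -1409.4 → no gain ✓.
Mid-risk (own payoff 1107 − 210×11.2 = -1245): to k=0 gives 375 → profitable ✗; to k=11.7 gives 2007 − 210×11.7 = -450 → profitable ✗.
4 of the 6 constraints hold; not an equilibrium.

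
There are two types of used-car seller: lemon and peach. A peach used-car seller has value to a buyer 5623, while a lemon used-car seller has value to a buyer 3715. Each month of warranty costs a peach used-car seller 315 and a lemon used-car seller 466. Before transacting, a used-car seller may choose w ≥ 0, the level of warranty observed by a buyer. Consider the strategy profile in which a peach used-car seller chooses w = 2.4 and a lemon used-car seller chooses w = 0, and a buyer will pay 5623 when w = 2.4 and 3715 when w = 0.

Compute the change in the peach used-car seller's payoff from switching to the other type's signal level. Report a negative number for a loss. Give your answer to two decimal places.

Playing w = 2.4 the peach used-car seller receives 5623 − 315 × 2.4 = 4867.
Deviating to w = 0 yields 3715 instead.
Gain from deviating: 3715 − 4867 = -1152.00.
The gain is negative, so the peach type's incentive-compatibility constraint is satisfied.

-1152.00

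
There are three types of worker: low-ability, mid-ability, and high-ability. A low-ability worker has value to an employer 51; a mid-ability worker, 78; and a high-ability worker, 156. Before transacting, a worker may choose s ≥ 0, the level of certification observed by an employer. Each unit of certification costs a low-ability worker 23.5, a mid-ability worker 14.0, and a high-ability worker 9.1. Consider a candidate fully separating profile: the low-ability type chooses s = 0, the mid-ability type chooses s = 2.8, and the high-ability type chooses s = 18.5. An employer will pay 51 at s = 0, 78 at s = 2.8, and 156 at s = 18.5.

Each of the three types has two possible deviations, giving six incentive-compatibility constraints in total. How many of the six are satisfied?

3

High-ability (own payoff 156 − 9.1×18.5 = -12.35): to s=0 gives 51 → profitable ✗; to s=2.8 gives 78 − 9.1×2.8 = 52.52 → profitable ✗.
Mid-ability (own payoff 78 − 14.0×2.8 = 38.8): to s=0 gives 51 → profitable ✗; to s=18.5 gives 156 − 14.0×18.5 = -103 → no gain ✓.
Low-ability (own payoff 51): to s=2.8 gives 78 − 23.5×2.8 = 12.2 → no gain ✓; to s=18.5 gives 156 − 23.5×18.5 = -278.75 → no gain ✓.
3 of the 6 constraints hold; not an equilibrium.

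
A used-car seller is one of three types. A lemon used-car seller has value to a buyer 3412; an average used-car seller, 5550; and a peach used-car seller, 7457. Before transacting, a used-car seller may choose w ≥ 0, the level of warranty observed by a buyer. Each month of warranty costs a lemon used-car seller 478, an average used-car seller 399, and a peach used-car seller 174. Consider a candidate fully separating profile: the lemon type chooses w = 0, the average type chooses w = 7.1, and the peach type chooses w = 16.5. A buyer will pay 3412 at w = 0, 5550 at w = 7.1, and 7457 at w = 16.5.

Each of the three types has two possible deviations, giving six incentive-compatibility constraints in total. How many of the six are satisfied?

5

Lemon (own payoff 3412): to w=7.1 gives 5550 − 478×7.1 = 2156.2 → no gain ✓; to w=16.5 gives 7457 − 478×16.5 = -430 → no gain ✓.
Average (own payoff 5550 − 399×7.1 = 2717.1): to w=0 gives 3412 → profitable ✗; to w=16.5 gives 7457 − 399×16.5 = 873.5 → no gain ✓.
Peach (own payoff 7457 − 174×16.5 = 4586): to w=0 gives 3412 → no gain ✓; to w=7.1 gives 5550 − 174×7.1 = 4314.6 → no gain ✓.
5 of the 6 constraints hold; not an equilibrium.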